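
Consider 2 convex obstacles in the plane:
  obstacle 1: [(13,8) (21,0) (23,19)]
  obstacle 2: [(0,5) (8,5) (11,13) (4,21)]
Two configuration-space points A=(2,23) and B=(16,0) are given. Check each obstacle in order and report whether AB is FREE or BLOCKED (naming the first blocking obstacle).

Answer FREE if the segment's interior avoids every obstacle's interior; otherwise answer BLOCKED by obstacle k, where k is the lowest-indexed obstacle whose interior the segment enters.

Obstacle 1 [(13,8) (21,0) (23,19)]:
  edge (13,8)–(21,0): clear
  edge (21,0)–(23,19): clear
  edge (23,19)–(13,8): clear
  midpoint (9,23/2) outside
  → clear
Obstacle 2 [(0,5) (8,5) (11,13) (4,21)]:
  edge (0,5)–(8,5): clear
  edge (8,5)–(11,13): crosses AB
  edge (11,13)–(4,21): clear
  edge (4,21)–(0,5): crosses AB
  → BLOCKED

BLOCKED by obstacle 2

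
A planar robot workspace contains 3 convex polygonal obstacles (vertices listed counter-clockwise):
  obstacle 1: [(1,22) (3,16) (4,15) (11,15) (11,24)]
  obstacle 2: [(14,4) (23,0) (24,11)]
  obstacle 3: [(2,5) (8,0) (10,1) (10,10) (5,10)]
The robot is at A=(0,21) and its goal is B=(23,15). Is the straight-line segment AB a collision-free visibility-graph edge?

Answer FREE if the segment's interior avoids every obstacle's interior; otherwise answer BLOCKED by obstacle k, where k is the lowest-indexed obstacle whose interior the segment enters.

BLOCKED by obstacle 1

Obstacle 1 [(1,22) (3,16) (4,15) (11,15) (11,24)]:
  edge (1,22)–(3,16): crosses AB
  edge (3,16)–(4,15): clear
  edge (4,15)–(11,15): clear
  edge (11,15)–(11,24): crosses AB
  edge (11,24)–(1,22): clear
  → BLOCKED
Obstacle 2 [(14,4) (23,0) (24,11)]:
  edge (14,4)–(23,0): clear
  edge (23,0)–(24,11): clear
  edge (24,11)–(14,4): clear
  midpoint (23/2,18) outside
  → clear
Obstacle 3 [(2,5) (8,0) (10,1) (10,10) (5,10)]:
  edge (2,5)–(8,0): clear
  edge (8,0)–(10,1): clear
  edge (10,1)–(10,10): clear
  edge (10,10)–(5,10): clear
  edge (5,10)–(2,5): clear
  midpoint (23/2,18) outside
  → clear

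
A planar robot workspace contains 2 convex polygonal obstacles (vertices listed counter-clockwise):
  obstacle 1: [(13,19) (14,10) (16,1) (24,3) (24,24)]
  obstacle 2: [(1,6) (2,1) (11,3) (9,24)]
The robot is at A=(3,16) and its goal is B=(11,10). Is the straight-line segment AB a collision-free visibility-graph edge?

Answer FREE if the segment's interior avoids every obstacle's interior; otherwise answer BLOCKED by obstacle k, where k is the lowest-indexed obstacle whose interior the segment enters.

BLOCKED by obstacle 2

Obstacle 1 [(13,19) (14,10) (16,1) (24,3) (24,24)]:
  edge (13,19)–(14,10): clear
  edge (14,10)–(16,1): clear
  edge (16,1)–(24,3): clear
  edge (24,3)–(24,24): clear
  edge (24,24)–(13,19): clear
  midpoint (7,13) outside
  → clear
Obstacle 2 [(1,6) (2,1) (11,3) (9,24)]:
  edge (1,6)–(2,1): clear
  edge (2,1)–(11,3): clear
  edge (11,3)–(9,24): crosses AB
  edge (9,24)–(1,6): crosses AB
  → BLOCKED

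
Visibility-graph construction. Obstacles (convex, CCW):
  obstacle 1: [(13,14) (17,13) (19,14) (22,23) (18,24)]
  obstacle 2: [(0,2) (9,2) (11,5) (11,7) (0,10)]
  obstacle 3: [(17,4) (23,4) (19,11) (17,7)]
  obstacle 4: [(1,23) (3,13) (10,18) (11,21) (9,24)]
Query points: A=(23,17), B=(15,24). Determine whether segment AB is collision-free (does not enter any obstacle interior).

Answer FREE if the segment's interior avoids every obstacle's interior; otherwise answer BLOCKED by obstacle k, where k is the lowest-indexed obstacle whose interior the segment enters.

Obstacle 1 [(13,14) (17,13) (19,14) (22,23) (18,24)]:
  edge (13,14)–(17,13): clear
  edge (17,13)–(19,14): clear
  edge (19,14)–(22,23): crosses AB
  edge (22,23)–(18,24): clear
  edge (18,24)–(13,14): crosses AB
  → BLOCKED
Obstacle 2 [(0,2) (9,2) (11,5) (11,7) (0,10)]:
  edge (0,2)–(9,2): clear
  edge (9,2)–(11,5): clear
  edge (11,5)–(11,7): clear
  edge (11,7)–(0,10): clear
  edge (0,10)–(0,2): clear
  midpoint (19,41/2) outside
  → clear
Obstacle 3 [(17,4) (23,4) (19,11) (17,7)]:
  edge (17,4)–(23,4): clear
  edge (23,4)–(19,11): clear
  edge (19,11)–(17,7): clear
  edge (17,7)–(17,4): clear
  midpoint (19,41/2) outside
  → clear
Obstacle 4 [(1,23) (3,13) (10,18) (11,21) (9,24)]:
  edge (1,23)–(3,13): clear
  edge (3,13)–(10,18): clear
  edge (10,18)–(11,21): clear
  edge (11,21)–(9,24): clear
  edge (9,24)–(1,23): clear
  midpoint (19,41/2) outside
  → clear

BLOCKED by obstacle 1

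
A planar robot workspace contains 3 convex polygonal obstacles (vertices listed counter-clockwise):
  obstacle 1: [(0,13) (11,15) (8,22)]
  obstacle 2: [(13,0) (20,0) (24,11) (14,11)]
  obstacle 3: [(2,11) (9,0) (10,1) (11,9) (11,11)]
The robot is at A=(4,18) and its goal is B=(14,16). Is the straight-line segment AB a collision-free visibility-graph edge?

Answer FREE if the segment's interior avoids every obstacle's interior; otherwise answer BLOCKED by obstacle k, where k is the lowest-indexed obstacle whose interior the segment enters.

Obstacle 1 [(0,13) (11,15) (8,22)]:
  edge (0,13)–(11,15): clear
  edge (11,15)–(8,22): crosses AB
  edge (8,22)–(0,13): crosses AB
  → BLOCKED
Obstacle 2 [(13,0) (20,0) (24,11) (14,11)]:
  edge (13,0)–(20,0): clear
  edge (20,0)–(24,11): clear
  edge (24,11)–(14,11): clear
  edge (14,11)–(13,0): clear
  midpoint (9,17) outside
  → clear
Obstacle 3 [(2,11) (9,0) (10,1) (11,9) (11,11)]:
  edge (2,11)–(9,0): clear
  edge (9,0)–(10,1): clear
  edge (10,1)–(11,9): clear
  edge (11,9)–(11,11): clear
  edge (11,11)–(2,11): clear
  midpoint (9,17) outside
  → clear

BLOCKED by obstacle 1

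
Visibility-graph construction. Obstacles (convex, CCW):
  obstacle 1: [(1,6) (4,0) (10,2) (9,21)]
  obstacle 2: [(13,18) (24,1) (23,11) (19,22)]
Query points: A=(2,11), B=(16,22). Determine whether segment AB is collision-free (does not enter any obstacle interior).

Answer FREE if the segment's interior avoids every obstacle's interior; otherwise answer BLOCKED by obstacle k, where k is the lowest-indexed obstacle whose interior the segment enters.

Obstacle 1 [(1,6) (4,0) (10,2) (9,21)]:
  edge (1,6)–(4,0): clear
  edge (4,0)–(10,2): clear
  edge (10,2)–(9,21): crosses AB
  edge (9,21)–(1,6): crosses AB
  → BLOCKED
Obstacle 2 [(13,18) (24,1) (23,11) (19,22)]:
  edge (13,18)–(24,1): clear
  edge (24,1)–(23,11): clear
  edge (23,11)–(19,22): clear
  edge (19,22)–(13,18): clear
  midpoint (9,33/2) outside
  → clear

BLOCKED by obstacle 1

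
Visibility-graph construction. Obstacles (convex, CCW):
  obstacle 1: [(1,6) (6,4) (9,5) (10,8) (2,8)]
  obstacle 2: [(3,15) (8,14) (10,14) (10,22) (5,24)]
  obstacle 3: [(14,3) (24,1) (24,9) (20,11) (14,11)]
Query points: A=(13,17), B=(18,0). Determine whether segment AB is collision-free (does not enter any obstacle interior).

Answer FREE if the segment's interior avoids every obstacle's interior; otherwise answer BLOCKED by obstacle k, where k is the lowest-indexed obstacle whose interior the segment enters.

Obstacle 1 [(1,6) (6,4) (9,5) (10,8) (2,8)]:
  edge (1,6)–(6,4): clear
  edge (6,4)–(9,5): clear
  edge (9,5)–(10,8): clear
  edge (10,8)–(2,8): clear
  edge (2,8)–(1,6): clear
  midpoint (31/2,17/2) outside
  → clear
Obstacle 2 [(3,15) (8,14) (10,14) (10,22) (5,24)]:
  edge (3,15)–(8,14): clear
  edge (8,14)–(10,14): clear
  edge (10,14)–(10,22): clear
  edge (10,22)–(5,24): clear
  edge (5,24)–(3,15): clear
  midpoint (31/2,17/2) outside
  → clear
Obstacle 3 [(14,3) (24,1) (24,9) (20,11) (14,11)]:
  edge (14,3)–(24,1): crosses AB
  edge (24,1)–(24,9): clear
  edge (24,9)–(20,11): clear
  edge (20,11)–(14,11): crosses AB
  edge (14,11)–(14,3): clear
  → BLOCKED

BLOCKED by obstacle 3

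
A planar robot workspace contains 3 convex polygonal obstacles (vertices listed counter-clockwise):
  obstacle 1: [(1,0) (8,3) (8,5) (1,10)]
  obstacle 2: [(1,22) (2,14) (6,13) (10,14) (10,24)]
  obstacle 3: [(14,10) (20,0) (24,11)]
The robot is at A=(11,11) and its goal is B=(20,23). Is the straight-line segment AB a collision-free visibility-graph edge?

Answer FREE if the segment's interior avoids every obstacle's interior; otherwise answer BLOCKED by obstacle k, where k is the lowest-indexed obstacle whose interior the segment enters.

FREE

Obstacle 1 [(1,0) (8,3) (8,5) (1,10)]:
  edge (1,0)–(8,3): clear
  edge (8,3)–(8,5): clear
  edge (8,5)–(1,10): clear
  edge (1,10)–(1,0): clear
  midpoint (31/2,17) outside
  → clear
Obstacle 2 [(1,22) (2,14) (6,13) (10,14) (10,24)]:
  edge (1,22)–(2,14): clear
  edge (2,14)–(6,13): clear
  edge (6,13)–(10,14): clear
  edge (10,14)–(10,24): clear
  edge (10,24)–(1,22): clear
  midpoint (31/2,17) outside
  → clear
Obstacle 3 [(14,10) (20,0) (24,11)]:
  edge (14,10)–(20,0): clear
  edge (20,0)–(24,11): clear
  edge (24,11)–(14,10): clear
  midpoint (31/2,17) outside
  → clear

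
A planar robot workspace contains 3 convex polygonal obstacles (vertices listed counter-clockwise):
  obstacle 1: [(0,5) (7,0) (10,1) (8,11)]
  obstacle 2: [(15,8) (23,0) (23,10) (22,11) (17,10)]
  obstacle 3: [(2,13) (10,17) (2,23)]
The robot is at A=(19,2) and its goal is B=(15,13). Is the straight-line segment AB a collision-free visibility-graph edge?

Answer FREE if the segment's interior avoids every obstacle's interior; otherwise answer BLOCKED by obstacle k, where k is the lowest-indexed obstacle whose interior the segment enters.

Obstacle 1 [(0,5) (7,0) (10,1) (8,11)]:
  edge (0,5)–(7,0): clear
  edge (7,0)–(10,1): clear
  edge (10,1)–(8,11): clear
  edge (8,11)–(0,5): clear
  midpoint (17,15/2) outside
  → clear
Obstacle 2 [(15,8) (23,0) (23,10) (22,11) (17,10)]:
  edge (15,8)–(23,0): crosses AB
  edge (23,0)–(23,10): clear
  edge (23,10)–(22,11): clear
  edge (22,11)–(17,10): clear
  edge (17,10)–(15,8): crosses AB
  → BLOCKED
Obstacle 3 [(2,13) (10,17) (2,23)]:
  edge (2,13)–(10,17): clear
  edge (10,17)–(2,23): clear
  edge (2,23)–(2,13): clear
  midpoint (17,15/2) outside
  → clear

BLOCKED by obstacle 2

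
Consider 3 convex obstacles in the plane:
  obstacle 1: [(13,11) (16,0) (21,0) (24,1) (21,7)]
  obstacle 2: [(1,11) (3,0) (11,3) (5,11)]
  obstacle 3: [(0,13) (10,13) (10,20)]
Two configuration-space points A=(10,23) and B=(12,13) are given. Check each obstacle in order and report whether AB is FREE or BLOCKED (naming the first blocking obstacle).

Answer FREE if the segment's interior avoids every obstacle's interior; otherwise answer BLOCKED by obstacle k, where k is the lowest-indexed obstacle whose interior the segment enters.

Obstacle 1 [(13,11) (16,0) (21,0) (24,1) (21,7)]:
  edge (13,11)–(16,0): clear
  edge (16,0)–(21,0): clear
  edge (21,0)–(24,1): clear
  edge (24,1)–(21,7): clear
  edge (21,7)–(13,11): clear
  midpoint (11,18) outside
  → clear
Obstacle 2 [(1,11) (3,0) (11,3) (5,11)]:
  edge (1,11)–(3,0): clear
  edge (3,0)–(11,3): clear
  edge (11,3)–(5,11): clear
  edge (5,11)–(1,11): clear
  midpoint (11,18) outside
  → clear
Obstacle 3 [(0,13) (10,13) (10,20)]:
  edge (0,13)–(10,13): clear
  edge (10,13)–(10,20): clear
  edge (10,20)–(0,13): clear
  midpoint (11,18) outside
  → clear

FREE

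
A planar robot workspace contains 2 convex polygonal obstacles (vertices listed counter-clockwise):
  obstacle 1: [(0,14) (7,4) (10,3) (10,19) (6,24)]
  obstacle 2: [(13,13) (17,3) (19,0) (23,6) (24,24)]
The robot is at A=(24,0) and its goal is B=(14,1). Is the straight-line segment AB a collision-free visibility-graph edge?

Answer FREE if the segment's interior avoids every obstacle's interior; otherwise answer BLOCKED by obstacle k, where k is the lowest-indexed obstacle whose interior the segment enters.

Obstacle 1 [(0,14) (7,4) (10,3) (10,19) (6,24)]:
  edge (0,14)–(7,4): clear
  edge (7,4)–(10,3): clear
  edge (10,3)–(10,19): clear
  edge (10,19)–(6,24): clear
  edge (6,24)–(0,14): clear
  midpoint (19,1/2) outside
  → clear
Obstacle 2 [(13,13) (17,3) (19,0) (23,6) (24,24)]:
  edge (13,13)–(17,3): clear
  edge (17,3)–(19,0): crosses AB
  edge (19,0)–(23,6): crosses AB
  edge (23,6)–(24,24): clear
  edge (24,24)–(13,13): clear
  → BLOCKED

BLOCKED by obstacle 2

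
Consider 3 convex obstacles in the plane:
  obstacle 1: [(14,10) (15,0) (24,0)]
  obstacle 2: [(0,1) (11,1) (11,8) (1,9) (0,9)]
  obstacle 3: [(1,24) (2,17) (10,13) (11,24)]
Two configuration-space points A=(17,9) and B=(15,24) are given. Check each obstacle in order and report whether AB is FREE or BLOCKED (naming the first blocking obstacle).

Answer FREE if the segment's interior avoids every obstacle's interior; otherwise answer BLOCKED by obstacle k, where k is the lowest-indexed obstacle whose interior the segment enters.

Obstacle 1 [(14,10) (15,0) (24,0)]:
  edge (14,10)–(15,0): clear
  edge (15,0)–(24,0): clear
  edge (24,0)–(14,10): clear
  midpoint (16,33/2) outside
  → clear
Obstacle 2 [(0,1) (11,1) (11,8) (1,9) (0,9)]:
  edge (0,1)–(11,1): clear
  edge (11,1)–(11,8): clear
  edge (11,8)–(1,9): clear
  edge (1,9)–(0,9): clear
  edge (0,9)–(0,1): clear
  midpoint (16,33/2) outside
  → clear
Obstacle 3 [(1,24) (2,17) (10,13) (11,24)]:
  edge (1,24)–(2,17): clear
  edge (2,17)–(10,13): clear
  edge (10,13)–(11,24): clear
  edge (11,24)–(1,24): clear
  midpoint (16,33/2) outside
  → clear

FREE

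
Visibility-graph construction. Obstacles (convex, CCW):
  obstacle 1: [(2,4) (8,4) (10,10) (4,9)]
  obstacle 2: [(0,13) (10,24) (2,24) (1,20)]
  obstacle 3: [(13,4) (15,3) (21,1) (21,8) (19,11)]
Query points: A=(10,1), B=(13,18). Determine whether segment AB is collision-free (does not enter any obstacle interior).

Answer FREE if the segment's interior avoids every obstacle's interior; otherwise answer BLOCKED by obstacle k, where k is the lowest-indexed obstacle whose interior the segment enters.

FREE

Obstacle 1 [(2,4) (8,4) (10,10) (4,9)]:
  edge (2,4)–(8,4): clear
  edge (8,4)–(10,10): clear
  edge (10,10)–(4,9): clear
  edge (4,9)–(2,4): clear
  midpoint (23/2,19/2) outside
  → clear
Obstacle 2 [(0,13) (10,24) (2,24) (1,20)]:
  edge (0,13)–(10,24): clear
  edge (10,24)–(2,24): clear
  edge (2,24)–(1,20): clear
  edge (1,20)–(0,13): clear
  midpoint (23/2,19/2) outside
  → clear
Obstacle 3 [(13,4) (15,3) (21,1) (21,8) (19,11)]:
  edge (13,4)–(15,3): clear
  edge (15,3)–(21,1): clear
  edge (21,1)–(21,8): clear
  edge (21,8)–(19,11): clear
  edge (19,11)–(13,4): clear
  midpoint (23/2,19/2) outside
  → clear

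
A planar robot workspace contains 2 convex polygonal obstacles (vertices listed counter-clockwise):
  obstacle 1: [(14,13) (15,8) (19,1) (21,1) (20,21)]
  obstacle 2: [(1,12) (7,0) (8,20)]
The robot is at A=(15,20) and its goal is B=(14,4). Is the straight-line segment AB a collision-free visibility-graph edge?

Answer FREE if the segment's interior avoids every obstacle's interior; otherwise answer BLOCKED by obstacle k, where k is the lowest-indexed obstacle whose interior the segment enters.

Obstacle 1 [(14,13) (15,8) (19,1) (21,1) (20,21)]:
  edge (14,13)–(15,8): crosses AB
  edge (15,8)–(19,1): clear
  edge (19,1)–(21,1): clear
  edge (21,1)–(20,21): clear
  edge (20,21)–(14,13): crosses AB
  → BLOCKED
Obstacle 2 [(1,12) (7,0) (8,20)]:
  edge (1,12)–(7,0): clear
  edge (7,0)–(8,20): clear
  edge (8,20)–(1,12): clear
  midpoint (29/2,12) outside
  → clear

BLOCKED by obstacle 1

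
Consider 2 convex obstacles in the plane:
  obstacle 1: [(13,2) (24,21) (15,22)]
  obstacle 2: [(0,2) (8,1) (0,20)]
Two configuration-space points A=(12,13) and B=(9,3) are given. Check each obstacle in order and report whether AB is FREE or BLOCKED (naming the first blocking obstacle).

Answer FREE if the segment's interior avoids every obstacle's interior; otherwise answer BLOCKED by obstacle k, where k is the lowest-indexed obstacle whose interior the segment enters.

Obstacle 1 [(13,2) (24,21) (15,22)]:
  edge (13,2)–(24,21): clear
  edge (24,21)–(15,22): clear
  edge (15,22)–(13,2): clear
  midpoint (21/2,8) outside
  → clear
Obstacle 2 [(0,2) (8,1) (0,20)]:
  edge (0,2)–(8,1): clear
  edge (8,1)–(0,20): clear
  edge (0,20)–(0,2): clear
  midpoint (21/2,8) outside
  → clear

FREE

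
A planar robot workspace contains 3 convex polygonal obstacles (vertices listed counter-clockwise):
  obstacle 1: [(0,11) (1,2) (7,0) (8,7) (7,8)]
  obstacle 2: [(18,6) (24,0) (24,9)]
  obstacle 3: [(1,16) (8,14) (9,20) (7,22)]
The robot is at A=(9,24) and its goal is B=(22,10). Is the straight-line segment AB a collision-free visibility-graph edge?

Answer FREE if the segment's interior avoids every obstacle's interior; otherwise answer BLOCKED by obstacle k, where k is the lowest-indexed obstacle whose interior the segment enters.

FREE

Obstacle 1 [(0,11) (1,2) (7,0) (8,7) (7,8)]:
  edge (0,11)–(1,2): clear
  edge (1,2)–(7,0): clear
  edge (7,0)–(8,7): clear
  edge (8,7)–(7,8): clear
  edge (7,8)–(0,11): clear
  midpoint (31/2,17) outside
  → clear
Obstacle 2 [(18,6) (24,0) (24,9)]:
  edge (18,6)–(24,0): clear
  edge (24,0)–(24,9): clear
  edge (24,9)–(18,6): clear
  midpoint (31/2,17) outside
  → clear
Obstacle 3 [(1,16) (8,14) (9,20) (7,22)]:
  edge (1,16)–(8,14): clear
  edge (8,14)–(9,20): clear
  edge (9,20)–(7,22): clear
  edge (7,22)–(1,16): clear
  midpoint (31/2,17) outside
  → clear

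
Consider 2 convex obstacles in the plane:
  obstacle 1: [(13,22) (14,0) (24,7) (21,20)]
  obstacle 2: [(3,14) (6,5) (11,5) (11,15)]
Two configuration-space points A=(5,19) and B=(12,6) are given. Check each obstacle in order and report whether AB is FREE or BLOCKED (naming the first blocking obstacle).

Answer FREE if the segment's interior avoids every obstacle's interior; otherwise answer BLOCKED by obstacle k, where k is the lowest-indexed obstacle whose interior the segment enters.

BLOCKED by obstacle 2

Obstacle 1 [(13,22) (14,0) (24,7) (21,20)]:
  edge (13,22)–(14,0): clear
  edge (14,0)–(24,7): clear
  edge (24,7)–(21,20): clear
  edge (21,20)–(13,22): clear
  midpoint (17/2,25/2) outside
  → clear
Obstacle 2 [(3,14) (6,5) (11,5) (11,15)]:
  edge (3,14)–(6,5): clear
  edge (6,5)–(11,5): clear
  edge (11,5)–(11,15): crosses AB
  edge (11,15)–(3,14): crosses AB
  → BLOCKED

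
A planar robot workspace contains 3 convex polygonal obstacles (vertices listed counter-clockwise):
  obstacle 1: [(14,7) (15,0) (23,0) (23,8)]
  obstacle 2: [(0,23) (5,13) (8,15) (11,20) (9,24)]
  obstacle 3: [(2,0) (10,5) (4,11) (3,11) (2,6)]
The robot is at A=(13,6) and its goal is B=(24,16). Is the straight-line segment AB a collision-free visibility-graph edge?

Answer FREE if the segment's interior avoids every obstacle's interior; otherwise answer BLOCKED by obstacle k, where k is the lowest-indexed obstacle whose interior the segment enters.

BLOCKED by obstacle 1

Obstacle 1 [(14,7) (15,0) (23,0) (23,8)]:
  edge (14,7)–(15,0): crosses AB
  edge (15,0)–(23,0): clear
  edge (23,0)–(23,8): clear
  edge (23,8)–(14,7): crosses AB
  → BLOCKED
Obstacle 2 [(0,23) (5,13) (8,15) (11,20) (9,24)]:
  edge (0,23)–(5,13): clear
  edge (5,13)–(8,15): clear
  edge (8,15)–(11,20): clear
  edge (11,20)–(9,24): clear
  edge (9,24)–(0,23): clear
  midpoint (37/2,11) outside
  → clear
Obstacle 3 [(2,0) (10,5) (4,11) (3,11) (2,6)]:
  edge (2,0)–(10,5): clear
  edge (10,5)–(4,11): clear
  edge (4,11)–(3,11): clear
  edge (3,11)–(2,6): clear
  edge (2,6)–(2,0): clear
  midpoint (37/2,11) outside
  → clear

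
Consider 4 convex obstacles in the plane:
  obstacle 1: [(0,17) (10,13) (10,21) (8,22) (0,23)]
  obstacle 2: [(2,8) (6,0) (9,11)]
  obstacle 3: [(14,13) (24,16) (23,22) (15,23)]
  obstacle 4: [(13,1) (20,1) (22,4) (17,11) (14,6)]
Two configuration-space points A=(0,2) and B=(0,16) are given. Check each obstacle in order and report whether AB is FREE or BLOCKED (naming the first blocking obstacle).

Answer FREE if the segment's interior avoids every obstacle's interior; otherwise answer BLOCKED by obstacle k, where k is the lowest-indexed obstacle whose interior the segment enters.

Obstacle 1 [(0,17) (10,13) (10,21) (8,22) (0,23)]:
  edge (0,17)–(10,13): clear
  edge (10,13)–(10,21): clear
  edge (10,21)–(8,22): clear
  edge (8,22)–(0,23): clear
  edge (0,23)–(0,17): clear
  midpoint (0,9) outside
  → clear
Obstacle 2 [(2,8) (6,0) (9,11)]:
  edge (2,8)–(6,0): clear
  edge (6,0)–(9,11): clear
  edge (9,11)–(2,8): clear
  midpoint (0,9) outside
  → clear
Obstacle 3 [(14,13) (24,16) (23,22) (15,23)]:
  edge (14,13)–(24,16): clear
  edge (24,16)–(23,22): clear
  edge (23,22)–(15,23): clear
  edge (15,23)–(14,13): clear
  midpoint (0,9) outside
  → clear
Obstacle 4 [(13,1) (20,1) (22,4) (17,11) (14,6)]:
  edge (13,1)–(20,1): clear
  edge (20,1)–(22,4): clear
  edge (22,4)–(17,11): clear
  edge (17,11)–(14,6): clear
  edge (14,6)–(13,1): clear
  midpoint (0,9) outside
  → clear

FREE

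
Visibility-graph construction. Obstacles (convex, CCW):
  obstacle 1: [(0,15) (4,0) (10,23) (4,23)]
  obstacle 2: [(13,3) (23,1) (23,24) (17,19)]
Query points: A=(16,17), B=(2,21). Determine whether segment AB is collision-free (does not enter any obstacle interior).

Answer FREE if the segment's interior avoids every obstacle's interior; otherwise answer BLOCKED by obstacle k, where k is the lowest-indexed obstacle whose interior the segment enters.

Obstacle 1 [(0,15) (4,0) (10,23) (4,23)]:
  edge (0,15)–(4,0): clear
  edge (4,0)–(10,23): crosses AB
  edge (10,23)–(4,23): clear
  edge (4,23)–(0,15): crosses AB
  → BLOCKED
Obstacle 2 [(13,3) (23,1) (23,24) (17,19)]:
  edge (13,3)–(23,1): clear
  edge (23,1)–(23,24): clear
  edge (23,24)–(17,19): clear
  edge (17,19)–(13,3): clear
  midpoint (9,19) outside
  → clear

BLOCKED by obstacle 1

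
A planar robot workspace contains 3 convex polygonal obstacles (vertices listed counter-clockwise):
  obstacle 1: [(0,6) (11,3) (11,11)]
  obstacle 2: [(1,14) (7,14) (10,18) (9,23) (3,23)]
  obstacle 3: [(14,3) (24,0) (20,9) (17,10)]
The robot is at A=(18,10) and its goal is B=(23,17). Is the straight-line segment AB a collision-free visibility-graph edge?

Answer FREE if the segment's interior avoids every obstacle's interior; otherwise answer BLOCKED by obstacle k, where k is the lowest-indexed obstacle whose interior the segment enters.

Obstacle 1 [(0,6) (11,3) (11,11)]:
  edge (0,6)–(11,3): clear
  edge (11,3)–(11,11): clear
  edge (11,11)–(0,6): clear
  midpoint (41/2,27/2) outside
  → clear
Obstacle 2 [(1,14) (7,14) (10,18) (9,23) (3,23)]:
  edge (1,14)–(7,14): clear
  edge (7,14)–(10,18): clear
  edge (10,18)–(9,23): clear
  edge (9,23)–(3,23): clear
  edge (3,23)–(1,14): clear
  midpoint (41/2,27/2) outside
  → clear
Obstacle 3 [(14,3) (24,0) (20,9) (17,10)]:
  edge (14,3)–(24,0): clear
  edge (24,0)–(20,9): clear
  edge (20,9)–(17,10): clear
  edge (17,10)–(14,3): clear
  midpoint (41/2,27/2) outside
  → clear

FREE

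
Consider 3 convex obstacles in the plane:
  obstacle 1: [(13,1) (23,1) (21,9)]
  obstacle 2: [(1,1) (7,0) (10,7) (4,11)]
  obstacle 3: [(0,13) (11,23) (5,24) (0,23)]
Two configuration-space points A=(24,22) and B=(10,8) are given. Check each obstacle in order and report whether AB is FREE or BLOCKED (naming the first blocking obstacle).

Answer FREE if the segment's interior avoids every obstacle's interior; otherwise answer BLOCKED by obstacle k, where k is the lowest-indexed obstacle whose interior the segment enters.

FREE

Obstacle 1 [(13,1) (23,1) (21,9)]:
  edge (13,1)–(23,1): clear
  edge (23,1)–(21,9): clear
  edge (21,9)–(13,1): clear
  midpoint (17,15) outside
  → clear
Obstacle 2 [(1,1) (7,0) (10,7) (4,11)]:
  edge (1,1)–(7,0): clear
  edge (7,0)–(10,7): clear
  edge (10,7)–(4,11): clear
  edge (4,11)–(1,1): clear
  midpoint (17,15) outside
  → clear
Obstacle 3 [(0,13) (11,23) (5,24) (0,23)]:
  edge (0,13)–(11,23): clear
  edge (11,23)–(5,24): clear
  edge (5,24)–(0,23): clear
  edge (0,23)–(0,13): clear
  midpoint (17,15) outside
  → clear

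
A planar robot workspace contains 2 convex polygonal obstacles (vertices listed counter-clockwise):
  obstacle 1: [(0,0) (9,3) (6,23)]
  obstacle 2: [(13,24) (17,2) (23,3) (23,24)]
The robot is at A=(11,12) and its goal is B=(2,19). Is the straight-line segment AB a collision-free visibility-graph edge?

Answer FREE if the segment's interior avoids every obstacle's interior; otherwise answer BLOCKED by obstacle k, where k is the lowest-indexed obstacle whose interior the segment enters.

BLOCKED by obstacle 1

Obstacle 1 [(0,0) (9,3) (6,23)]:
  edge (0,0)–(9,3): clear
  edge (9,3)–(6,23): crosses AB
  edge (6,23)–(0,0): crosses AB
  → BLOCKED
Obstacle 2 [(13,24) (17,2) (23,3) (23,24)]:
  edge (13,24)–(17,2): clear
  edge (17,2)–(23,3): clear
  edge (23,3)–(23,24): clear
  edge (23,24)–(13,24): clear
  midpoint (13/2,31/2) outside
  → clear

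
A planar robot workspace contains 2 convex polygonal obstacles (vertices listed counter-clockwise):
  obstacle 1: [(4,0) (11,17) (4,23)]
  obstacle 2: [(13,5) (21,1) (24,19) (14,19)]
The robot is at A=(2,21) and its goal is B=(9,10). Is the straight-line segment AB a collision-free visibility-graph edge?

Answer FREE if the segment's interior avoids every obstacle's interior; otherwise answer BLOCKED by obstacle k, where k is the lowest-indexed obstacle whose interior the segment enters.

Obstacle 1 [(4,0) (11,17) (4,23)]:
  edge (4,0)–(11,17): crosses AB
  edge (11,17)–(4,23): clear
  edge (4,23)–(4,0): crosses AB
  → BLOCKED
Obstacle 2 [(13,5) (21,1) (24,19) (14,19)]:
  edge (13,5)–(21,1): clear
  edge (21,1)–(24,19): clear
  edge (24,19)–(14,19): clear
  edge (14,19)–(13,5): clear
  midpoint (11/2,31/2) outside
  → clear

BLOCKED by obstacle 1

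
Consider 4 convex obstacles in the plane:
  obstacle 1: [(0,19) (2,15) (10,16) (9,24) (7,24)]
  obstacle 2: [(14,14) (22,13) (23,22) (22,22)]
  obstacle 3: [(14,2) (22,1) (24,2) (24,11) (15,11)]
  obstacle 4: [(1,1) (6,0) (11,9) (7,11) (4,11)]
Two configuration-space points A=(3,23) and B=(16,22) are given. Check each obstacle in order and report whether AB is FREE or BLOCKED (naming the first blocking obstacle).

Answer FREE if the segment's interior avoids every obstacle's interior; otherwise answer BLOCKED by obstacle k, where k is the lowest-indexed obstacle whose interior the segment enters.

BLOCKED by obstacle 1

Obstacle 1 [(0,19) (2,15) (10,16) (9,24) (7,24)]:
  edge (0,19)–(2,15): clear
  edge (2,15)–(10,16): clear
  edge (10,16)–(9,24): crosses AB
  edge (9,24)–(7,24): clear
  edge (7,24)–(0,19): crosses AB
  → BLOCKED
Obstacle 2 [(14,14) (22,13) (23,22) (22,22)]:
  edge (14,14)–(22,13): clear
  edge (22,13)–(23,22): clear
  edge (23,22)–(22,22): clear
  edge (22,22)–(14,14): clear
  midpoint (19/2,45/2) outside
  → clear
Obstacle 3 [(14,2) (22,1) (24,2) (24,11) (15,11)]:
  edge (14,2)–(22,1): clear
  edge (22,1)–(24,2): clear
  edge (24,2)–(24,11): clear
  edge (24,11)–(15,11): clear
  edge (15,11)–(14,2): clear
  midpoint (19/2,45/2) outside
  → clear
Obstacle 4 [(1,1) (6,0) (11,9) (7,11) (4,11)]:
  edge (1,1)–(6,0): clear
  edge (6,0)–(11,9): clear
  edge (11,9)–(7,11): clear
  edge (7,11)–(4,11): clear
  edge (4,11)–(1,1): clear
  midpoint (19/2,45/2) outside
  → clear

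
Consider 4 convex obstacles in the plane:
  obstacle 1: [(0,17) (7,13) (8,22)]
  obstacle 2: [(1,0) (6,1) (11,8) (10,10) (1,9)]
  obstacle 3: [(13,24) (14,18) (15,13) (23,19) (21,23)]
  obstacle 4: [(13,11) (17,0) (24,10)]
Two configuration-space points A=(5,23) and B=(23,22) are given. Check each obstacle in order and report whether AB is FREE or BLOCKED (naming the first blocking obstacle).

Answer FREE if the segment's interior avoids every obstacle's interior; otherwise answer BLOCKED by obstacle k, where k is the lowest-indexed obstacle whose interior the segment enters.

Obstacle 1 [(0,17) (7,13) (8,22)]:
  edge (0,17)–(7,13): clear
  edge (7,13)–(8,22): clear
  edge (8,22)–(0,17): clear
  midpoint (14,45/2) outside
  → clear
Obstacle 2 [(1,0) (6,1) (11,8) (10,10) (1,9)]:
  edge (1,0)–(6,1): clear
  edge (6,1)–(11,8): clear
  edge (11,8)–(10,10): clear
  edge (10,10)–(1,9): clear
  edge (1,9)–(1,0): clear
  midpoint (14,45/2) outside
  → clear
Obstacle 3 [(13,24) (14,18) (15,13) (23,19) (21,23)]:
  edge (13,24)–(14,18): crosses AB
  edge (14,18)–(15,13): clear
  edge (15,13)–(23,19): clear
  edge (23,19)–(21,23): crosses AB
  edge (21,23)–(13,24): clear
  → BLOCKED
Obstacle 4 [(13,11) (17,0) (24,10)]:
  edge (13,11)–(17,0): clear
  edge (17,0)–(24,10): clear
  edge (24,10)–(13,11): clear
  midpoint (14,45/2) outside
  → clear

BLOCKED by obstacle 3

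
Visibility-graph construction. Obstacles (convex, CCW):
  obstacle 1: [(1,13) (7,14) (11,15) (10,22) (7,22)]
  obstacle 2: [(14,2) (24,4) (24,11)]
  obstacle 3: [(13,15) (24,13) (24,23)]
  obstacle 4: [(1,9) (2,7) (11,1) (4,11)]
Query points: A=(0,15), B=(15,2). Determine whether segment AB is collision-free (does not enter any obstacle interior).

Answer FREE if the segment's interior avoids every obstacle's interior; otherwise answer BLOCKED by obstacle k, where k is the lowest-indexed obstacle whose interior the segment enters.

BLOCKED by obstacle 1

Obstacle 1 [(1,13) (7,14) (11,15) (10,22) (7,22)]:
  edge (1,13)–(7,14): crosses AB
  edge (7,14)–(11,15): clear
  edge (11,15)–(10,22): clear
  edge (10,22)–(7,22): clear
  edge (7,22)–(1,13): crosses AB
  → BLOCKED
Obstacle 2 [(14,2) (24,4) (24,11)]:
  edge (14,2)–(24,4): crosses AB
  edge (24,4)–(24,11): clear
  edge (24,11)–(14,2): crosses AB
  → BLOCKED
Obstacle 3 [(13,15) (24,13) (24,23)]:
  edge (13,15)–(24,13): clear
  edge (24,13)–(24,23): clear
  edge (24,23)–(13,15): clear
  midpoint (15/2,17/2) outside
  → clear
Obstacle 4 [(1,9) (2,7) (11,1) (4,11)]:
  edge (1,9)–(2,7): clear
  edge (2,7)–(11,1): clear
  edge (11,1)–(4,11): clear
  edge (4,11)–(1,9): clear
  midpoint (15/2,17/2) outside
  → clear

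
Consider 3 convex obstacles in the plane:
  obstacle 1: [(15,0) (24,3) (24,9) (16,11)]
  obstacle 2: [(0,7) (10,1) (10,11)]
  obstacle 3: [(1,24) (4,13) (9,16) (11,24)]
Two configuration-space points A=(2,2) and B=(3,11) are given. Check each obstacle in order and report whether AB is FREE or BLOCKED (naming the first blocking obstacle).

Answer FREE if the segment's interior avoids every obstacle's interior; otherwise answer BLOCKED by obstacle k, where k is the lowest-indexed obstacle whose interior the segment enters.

Obstacle 1 [(15,0) (24,3) (24,9) (16,11)]:
  edge (15,0)–(24,3): clear
  edge (24,3)–(24,9): clear
  edge (24,9)–(16,11): clear
  edge (16,11)–(15,0): clear
  midpoint (5/2,13/2) outside
  → clear
Obstacle 2 [(0,7) (10,1) (10,11)]:
  edge (0,7)–(10,1): crosses AB
  edge (10,1)–(10,11): clear
  edge (10,11)–(0,7): crosses AB
  → BLOCKED
Obstacle 3 [(1,24) (4,13) (9,16) (11,24)]:
  edge (1,24)–(4,13): clear
  edge (4,13)–(9,16): clear
  edge (9,16)–(11,24): clear
  edge (11,24)–(1,24): clear
  midpoint (5/2,13/2) outside
  → clear

BLOCKED by obstacle 2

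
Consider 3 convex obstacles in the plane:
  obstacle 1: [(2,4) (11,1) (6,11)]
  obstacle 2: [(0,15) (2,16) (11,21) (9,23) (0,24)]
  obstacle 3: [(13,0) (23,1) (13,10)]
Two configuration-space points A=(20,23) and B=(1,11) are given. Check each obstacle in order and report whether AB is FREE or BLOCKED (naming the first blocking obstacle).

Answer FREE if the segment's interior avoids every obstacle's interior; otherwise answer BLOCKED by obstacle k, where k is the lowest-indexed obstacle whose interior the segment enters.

FREE

Obstacle 1 [(2,4) (11,1) (6,11)]:
  edge (2,4)–(11,1): clear
  edge (11,1)–(6,11): clear
  edge (6,11)–(2,4): clear
  midpoint (21/2,17) outside
  → clear
Obstacle 2 [(0,15) (2,16) (11,21) (9,23) (0,24)]:
  edge (0,15)–(2,16): clear
  edge (2,16)–(11,21): clear
  edge (11,21)–(9,23): clear
  edge (9,23)–(0,24): clear
  edge (0,24)–(0,15): clear
  midpoint (21/2,17) outside
  → clear
Obstacle 3 [(13,0) (23,1) (13,10)]:
  edge (13,0)–(23,1): clear
  edge (23,1)–(13,10): clear
  edge (13,10)–(13,0): clear
  midpoint (21/2,17) outside
  → clear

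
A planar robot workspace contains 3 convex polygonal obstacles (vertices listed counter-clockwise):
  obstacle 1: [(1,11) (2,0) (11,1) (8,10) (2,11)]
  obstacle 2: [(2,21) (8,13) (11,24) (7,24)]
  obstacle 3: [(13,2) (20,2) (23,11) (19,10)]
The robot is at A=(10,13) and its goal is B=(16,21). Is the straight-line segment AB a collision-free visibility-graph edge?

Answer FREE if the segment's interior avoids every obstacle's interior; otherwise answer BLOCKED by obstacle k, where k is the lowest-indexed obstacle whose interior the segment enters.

Obstacle 1 [(1,11) (2,0) (11,1) (8,10) (2,11)]:
  edge (1,11)–(2,0): clear
  edge (2,0)–(11,1): clear
  edge (11,1)–(8,10): clear
  edge (8,10)–(2,11): clear
  edge (2,11)–(1,11): clear
  midpoint (13,17) outside
  → clear
Obstacle 2 [(2,21) (8,13) (11,24) (7,24)]:
  edge (2,21)–(8,13): clear
  edge (8,13)–(11,24): clear
  edge (11,24)–(7,24): clear
  edge (7,24)–(2,21): clear
  midpoint (13,17) outside
  → clear
Obstacle 3 [(13,2) (20,2) (23,11) (19,10)]:
  edge (13,2)–(20,2): clear
  edge (20,2)–(23,11): clear
  edge (23,11)–(19,10): clear
  edge (19,10)–(13,2): clear
  midpoint (13,17) outside
  → clear

FREE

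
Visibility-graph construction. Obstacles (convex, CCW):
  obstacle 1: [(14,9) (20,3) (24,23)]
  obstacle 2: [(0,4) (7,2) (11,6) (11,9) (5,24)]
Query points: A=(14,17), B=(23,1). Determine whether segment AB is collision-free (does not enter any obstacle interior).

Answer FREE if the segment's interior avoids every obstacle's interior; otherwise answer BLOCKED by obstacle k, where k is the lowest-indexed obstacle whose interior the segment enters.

BLOCKED by obstacle 1

Obstacle 1 [(14,9) (20,3) (24,23)]:
  edge (14,9)–(20,3): clear
  edge (20,3)–(24,23): crosses AB
  edge (24,23)–(14,9): crosses AB
  → BLOCKED
Obstacle 2 [(0,4) (7,2) (11,6) (11,9) (5,24)]:
  edge (0,4)–(7,2): clear
  edge (7,2)–(11,6): clear
  edge (11,6)–(11,9): clear
  edge (11,9)–(5,24): clear
  edge (5,24)–(0,4): clear
  midpoint (37/2,9) outside
  → clear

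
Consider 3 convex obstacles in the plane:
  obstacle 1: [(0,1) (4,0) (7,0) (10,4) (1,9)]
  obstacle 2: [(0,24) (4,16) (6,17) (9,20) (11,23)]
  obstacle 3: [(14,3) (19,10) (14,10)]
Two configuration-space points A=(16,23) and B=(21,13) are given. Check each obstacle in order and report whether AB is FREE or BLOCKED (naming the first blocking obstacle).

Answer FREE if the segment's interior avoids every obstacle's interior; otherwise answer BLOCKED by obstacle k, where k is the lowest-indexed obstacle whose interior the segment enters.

Obstacle 1 [(0,1) (4,0) (7,0) (10,4) (1,9)]:
  edge (0,1)–(4,0): clear
  edge (4,0)–(7,0): clear
  edge (7,0)–(10,4): clear
  edge (10,4)–(1,9): clear
  edge (1,9)–(0,1): clear
  midpoint (37/2,18) outside
  → clear
Obstacle 2 [(0,24) (4,16) (6,17) (9,20) (11,23)]:
  edge (0,24)–(4,16): clear
  edge (4,16)–(6,17): clear
  edge (6,17)–(9,20): clear
  edge (9,20)–(11,23): clear
  edge (11,23)–(0,24): clear
  midpoint (37/2,18) outside
  → clear
Obstacle 3 [(14,3) (19,10) (14,10)]:
  edge (14,3)–(19,10): clear
  edge (19,10)–(14,10): clear
  edge (14,10)–(14,3): clear
  midpoint (37/2,18) outside
  → clear

FREE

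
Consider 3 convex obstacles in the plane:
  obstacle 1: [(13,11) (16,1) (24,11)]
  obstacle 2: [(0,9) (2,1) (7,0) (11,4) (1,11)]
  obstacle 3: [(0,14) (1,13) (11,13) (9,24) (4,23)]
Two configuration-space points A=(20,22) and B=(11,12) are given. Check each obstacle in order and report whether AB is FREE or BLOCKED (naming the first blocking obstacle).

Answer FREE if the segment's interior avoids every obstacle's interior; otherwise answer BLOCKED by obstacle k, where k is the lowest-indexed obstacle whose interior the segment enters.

Obstacle 1 [(13,11) (16,1) (24,11)]:
  edge (13,11)–(16,1): clear
  edge (16,1)–(24,11): clear
  edge (24,11)–(13,11): clear
  midpoint (31/2,17) outside
  → clear
Obstacle 2 [(0,9) (2,1) (7,0) (11,4) (1,11)]:
  edge (0,9)–(2,1): clear
  edge (2,1)–(7,0): clear
  edge (7,0)–(11,4): clear
  edge (11,4)–(1,11): clear
  edge (1,11)–(0,9): clear
  midpoint (31/2,17) outside
  → clear
Obstacle 3 [(0,14) (1,13) (11,13) (9,24) (4,23)]:
  edge (0,14)–(1,13): clear
  edge (1,13)–(11,13): clear
  edge (11,13)–(9,24): clear
  edge (9,24)–(4,23): clear
  edge (4,23)–(0,14): clear
  midpoint (31/2,17) outside
  → clear

FREE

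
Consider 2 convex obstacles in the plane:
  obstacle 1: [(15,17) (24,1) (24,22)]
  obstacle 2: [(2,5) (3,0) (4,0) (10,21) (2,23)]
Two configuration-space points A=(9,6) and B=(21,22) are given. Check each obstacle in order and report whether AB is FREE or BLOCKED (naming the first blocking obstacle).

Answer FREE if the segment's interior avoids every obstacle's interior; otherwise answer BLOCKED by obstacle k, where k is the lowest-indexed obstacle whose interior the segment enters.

Obstacle 1 [(15,17) (24,1) (24,22)]:
  edge (15,17)–(24,1): crosses AB
  edge (24,1)–(24,22): clear
  edge (24,22)–(15,17): crosses AB
  → BLOCKED
Obstacle 2 [(2,5) (3,0) (4,0) (10,21) (2,23)]:
  edge (2,5)–(3,0): clear
  edge (3,0)–(4,0): clear
  edge (4,0)–(10,21): clear
  edge (10,21)–(2,23): clear
  edge (2,23)–(2,5): clear
  midpoint (15,14) outside
  → clear

BLOCKED by obstacle 1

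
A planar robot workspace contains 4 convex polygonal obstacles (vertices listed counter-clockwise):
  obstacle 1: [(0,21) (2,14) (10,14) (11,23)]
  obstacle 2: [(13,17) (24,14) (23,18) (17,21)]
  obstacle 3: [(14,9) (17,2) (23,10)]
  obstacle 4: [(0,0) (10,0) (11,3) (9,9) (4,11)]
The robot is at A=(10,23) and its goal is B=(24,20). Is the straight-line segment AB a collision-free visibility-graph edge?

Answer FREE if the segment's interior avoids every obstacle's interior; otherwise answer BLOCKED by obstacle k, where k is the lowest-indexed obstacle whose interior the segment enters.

Obstacle 1 [(0,21) (2,14) (10,14) (11,23)]:
  edge (0,21)–(2,14): clear
  edge (2,14)–(10,14): clear
  edge (10,14)–(11,23): crosses AB
  edge (11,23)–(0,21): crosses AB
  → BLOCKED
Obstacle 2 [(13,17) (24,14) (23,18) (17,21)]:
  edge (13,17)–(24,14): clear
  edge (24,14)–(23,18): clear
  edge (23,18)–(17,21): clear
  edge (17,21)–(13,17): clear
  midpoint (17,43/2) outside
  → clear
Obstacle 3 [(14,9) (17,2) (23,10)]:
  edge (14,9)–(17,2): clear
  edge (17,2)–(23,10): clear
  edge (23,10)–(14,9): clear
  midpoint (17,43/2) outside
  → clear
Obstacle 4 [(0,0) (10,0) (11,3) (9,9) (4,11)]:
  edge (0,0)–(10,0): clear
  edge (10,0)–(11,3): clear
  edge (11,3)–(9,9): clear
  edge (9,9)–(4,11): clear
  edge (4,11)–(0,0): clear
  midpoint (17,43/2) outside
  → clear

BLOCKED by obstacle 1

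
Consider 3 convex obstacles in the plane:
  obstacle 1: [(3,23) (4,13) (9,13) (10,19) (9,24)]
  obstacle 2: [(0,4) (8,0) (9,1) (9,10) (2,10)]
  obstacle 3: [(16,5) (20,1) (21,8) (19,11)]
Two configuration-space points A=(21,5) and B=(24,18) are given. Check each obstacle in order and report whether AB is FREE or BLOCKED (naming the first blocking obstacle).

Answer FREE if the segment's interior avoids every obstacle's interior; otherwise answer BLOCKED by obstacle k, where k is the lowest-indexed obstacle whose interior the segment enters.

Obstacle 1 [(3,23) (4,13) (9,13) (10,19) (9,24)]:
  edge (3,23)–(4,13): clear
  edge (4,13)–(9,13): clear
  edge (9,13)–(10,19): clear
  edge (10,19)–(9,24): clear
  edge (9,24)–(3,23): clear
  midpoint (45/2,23/2) outside
  → clear
Obstacle 2 [(0,4) (8,0) (9,1) (9,10) (2,10)]:
  edge (0,4)–(8,0): clear
  edge (8,0)–(9,1): clear
  edge (9,1)–(9,10): clear
  edge (9,10)–(2,10): clear
  edge (2,10)–(0,4): clear
  midpoint (45/2,23/2) outside
  → clear
Obstacle 3 [(16,5) (20,1) (21,8) (19,11)]:
  edge (16,5)–(20,1): clear
  edge (20,1)–(21,8): clear
  edge (21,8)–(19,11): clear
  edge (19,11)–(16,5): clear
  midpoint (45/2,23/2) outside
  → clear

FREE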